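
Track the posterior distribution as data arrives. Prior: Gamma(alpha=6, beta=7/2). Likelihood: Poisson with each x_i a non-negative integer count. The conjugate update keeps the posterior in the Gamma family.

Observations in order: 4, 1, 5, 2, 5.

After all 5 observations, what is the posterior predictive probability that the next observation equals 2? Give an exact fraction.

obs 1: x=4 → posterior Gamma(10, 9/2)
obs 2: x=1 → posterior Gamma(11, 11/2)
obs 3: x=5 → posterior Gamma(16, 13/2)
obs 4: x=2 → posterior Gamma(18, 15/2)
obs 5: x=5 → posterior Gamma(23, 17/2)

22044196066548914278025208547152/93076495688256089536609610280499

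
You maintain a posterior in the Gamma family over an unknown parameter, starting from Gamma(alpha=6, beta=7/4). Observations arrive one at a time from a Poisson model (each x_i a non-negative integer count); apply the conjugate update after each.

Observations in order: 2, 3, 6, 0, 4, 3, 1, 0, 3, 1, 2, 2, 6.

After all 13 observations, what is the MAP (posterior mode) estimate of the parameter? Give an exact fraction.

152/59

obs 1: x=2 → posterior Gamma(8, 11/4)
obs 2: x=3 → posterior Gamma(11, 15/4)
obs 3: x=6 → posterior Gamma(17, 19/4)
obs 4: x=0 → posterior Gamma(17, 23/4)
obs 5: x=4 → posterior Gamma(21, 27/4)
obs 6: x=3 → posterior Gamma(24, 31/4)
obs 7: x=1 → posterior Gamma(25, 35/4)
obs 8: x=0 → posterior Gamma(25, 39/4)
obs 9: x=3 → posterior Gamma(28, 43/4)
obs 10: x=1 → posterior Gamma(29, 47/4)
obs 11: x=2 → posterior Gamma(31, 51/4)
obs 12: x=2 → posterior Gamma(33, 55/4)
obs 13: x=6 → posterior Gamma(39, 59/4)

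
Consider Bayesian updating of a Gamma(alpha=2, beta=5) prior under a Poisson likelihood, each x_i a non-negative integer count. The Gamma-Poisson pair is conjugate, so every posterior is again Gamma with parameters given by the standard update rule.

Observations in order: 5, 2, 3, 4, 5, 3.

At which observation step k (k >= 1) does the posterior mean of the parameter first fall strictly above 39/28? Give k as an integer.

obs 1: x=5 → posterior Gamma(7, 6)
obs 2: x=2 → posterior Gamma(9, 7)
obs 3: x=3 → posterior Gamma(12, 8)
obs 4: x=4 → posterior Gamma(16, 9)
obs 5: x=5 → posterior Gamma(21, 10)
obs 6: x=3 → posterior Gamma(24, 11)

k = 3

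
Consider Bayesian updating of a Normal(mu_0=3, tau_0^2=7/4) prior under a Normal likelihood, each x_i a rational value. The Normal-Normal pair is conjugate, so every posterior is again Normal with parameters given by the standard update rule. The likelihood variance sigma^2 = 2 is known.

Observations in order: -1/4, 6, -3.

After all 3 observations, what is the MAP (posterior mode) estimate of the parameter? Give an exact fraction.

obs 1: x=-1/4 → posterior Normal(89/60, 14/15)
obs 2: x=6 → posterior Normal(257/88, 7/11)
obs 3: x=-3 → posterior Normal(173/116, 14/29)

173/116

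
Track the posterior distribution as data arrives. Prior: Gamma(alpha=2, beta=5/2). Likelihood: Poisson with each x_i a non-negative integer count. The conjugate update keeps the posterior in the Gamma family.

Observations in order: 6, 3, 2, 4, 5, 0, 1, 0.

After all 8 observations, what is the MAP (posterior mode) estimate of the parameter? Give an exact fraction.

obs 1: x=6 → posterior Gamma(8, 7/2)
obs 2: x=3 → posterior Gamma(11, 9/2)
obs 3: x=2 → posterior Gamma(13, 11/2)
obs 4: x=4 → posterior Gamma(17, 13/2)
obs 5: x=5 → posterior Gamma(22, 15/2)
obs 6: x=0 → posterior Gamma(22, 17/2)
obs 7: x=1 → posterior Gamma(23, 19/2)
obs 8: x=0 → posterior Gamma(23, 21/2)

44/21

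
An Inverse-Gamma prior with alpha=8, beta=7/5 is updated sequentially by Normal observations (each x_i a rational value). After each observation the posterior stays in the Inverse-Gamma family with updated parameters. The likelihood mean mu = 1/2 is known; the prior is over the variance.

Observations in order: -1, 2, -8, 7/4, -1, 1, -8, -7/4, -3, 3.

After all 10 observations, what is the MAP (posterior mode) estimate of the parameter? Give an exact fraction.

7177/1120

obs 1: x=-1 → posterior Inverse-Gamma(17/2, 101/40)
obs 2: x=2 → posterior Inverse-Gamma(9, 73/20)
obs 3: x=-8 → posterior Inverse-Gamma(19/2, 1591/40)
obs 4: x=7/4 → posterior Inverse-Gamma(10, 6489/160)
obs 5: x=-1 → posterior Inverse-Gamma(21/2, 6669/160)
obs 6: x=1 → posterior Inverse-Gamma(11, 6689/160)
obs 7: x=-8 → posterior Inverse-Gamma(23/2, 12469/160)
obs 8: x=-7/4 → posterior Inverse-Gamma(12, 6437/80)
obs 9: x=-3 → posterior Inverse-Gamma(25/2, 6927/80)
obs 10: x=3 → posterior Inverse-Gamma(13, 7177/80)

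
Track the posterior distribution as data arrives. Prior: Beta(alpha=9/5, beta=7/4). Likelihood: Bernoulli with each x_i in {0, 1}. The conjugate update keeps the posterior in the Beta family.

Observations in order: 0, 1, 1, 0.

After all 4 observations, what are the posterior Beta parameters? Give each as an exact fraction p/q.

obs 1: x=0 → posterior Beta(9/5, 11/4)
obs 2: x=1 → posterior Beta(14/5, 11/4)
obs 3: x=1 → posterior Beta(19/5, 11/4)
obs 4: x=0 → posterior Beta(19/5, 15/4)

alpha=19/5, beta=15/4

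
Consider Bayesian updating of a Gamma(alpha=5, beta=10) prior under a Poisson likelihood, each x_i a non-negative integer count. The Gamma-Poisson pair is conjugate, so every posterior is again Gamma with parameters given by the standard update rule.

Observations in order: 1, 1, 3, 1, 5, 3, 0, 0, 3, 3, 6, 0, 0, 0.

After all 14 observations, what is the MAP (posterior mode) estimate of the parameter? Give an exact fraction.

5/4

obs 1: x=1 → posterior Gamma(6, 11)
obs 2: x=1 → posterior Gamma(7, 12)
obs 3: x=3 → posterior Gamma(10, 13)
obs 4: x=1 → posterior Gamma(11, 14)
obs 5: x=5 → posterior Gamma(16, 15)
obs 6: x=3 → posterior Gamma(19, 16)
obs 7: x=0 → posterior Gamma(19, 17)
obs 8: x=0 → posterior Gamma(19, 18)
obs 9: x=3 → posterior Gamma(22, 19)
obs 10: x=3 → posterior Gamma(25, 20)
obs 11: x=6 → posterior Gamma(31, 21)
obs 12: x=0 → posterior Gamma(31, 22)
obs 13: x=0 → posterior Gamma(31, 23)
obs 14: x=0 → posterior Gamma(31, 24)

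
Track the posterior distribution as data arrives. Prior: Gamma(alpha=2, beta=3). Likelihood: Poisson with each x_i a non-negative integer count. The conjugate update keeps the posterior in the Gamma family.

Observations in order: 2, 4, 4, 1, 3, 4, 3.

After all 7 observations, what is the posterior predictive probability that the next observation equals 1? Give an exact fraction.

obs 1: x=2 → posterior Gamma(4, 4)
obs 2: x=4 → posterior Gamma(8, 5)
obs 3: x=4 → posterior Gamma(12, 6)
obs 4: x=1 → posterior Gamma(13, 7)
obs 5: x=3 → posterior Gamma(16, 8)
obs 6: x=4 → posterior Gamma(20, 9)
obs 7: x=3 → posterior Gamma(23, 10)

2300000000000000000000000/9849732675807611094711841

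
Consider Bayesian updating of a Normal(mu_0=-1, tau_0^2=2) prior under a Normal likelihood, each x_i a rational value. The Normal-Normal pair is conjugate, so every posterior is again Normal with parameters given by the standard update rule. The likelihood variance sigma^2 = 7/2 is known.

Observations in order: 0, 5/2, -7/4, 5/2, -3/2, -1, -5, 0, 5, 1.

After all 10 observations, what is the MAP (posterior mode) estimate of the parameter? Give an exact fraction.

0

obs 1: x=0 → posterior Normal(-7/11, 14/11)
obs 2: x=5/2 → posterior Normal(1/5, 14/15)
obs 3: x=-7/4 → posterior Normal(-4/19, 14/19)
obs 4: x=5/2 → posterior Normal(6/23, 14/23)
obs 5: x=-3/2 → posterior Normal(0, 14/27)
obs 6: x=-1 → posterior Normal(-4/31, 14/31)
obs 7: x=-5 → posterior Normal(-24/35, 2/5)
obs 8: x=0 → posterior Normal(-8/13, 14/39)
obs 9: x=5 → posterior Normal(-4/43, 14/43)
obs 10: x=1 → posterior Normal(0, 14/47)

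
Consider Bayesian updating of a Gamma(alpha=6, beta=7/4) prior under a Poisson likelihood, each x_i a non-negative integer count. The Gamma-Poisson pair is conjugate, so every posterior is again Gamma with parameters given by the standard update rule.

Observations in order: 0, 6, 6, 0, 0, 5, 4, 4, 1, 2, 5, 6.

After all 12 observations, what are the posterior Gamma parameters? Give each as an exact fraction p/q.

alpha=45, beta=55/4

obs 1: x=0 → posterior Gamma(6, 11/4)
obs 2: x=6 → posterior Gamma(12, 15/4)
obs 3: x=6 → posterior Gamma(18, 19/4)
obs 4: x=0 → posterior Gamma(18, 23/4)
obs 5: x=0 → posterior Gamma(18, 27/4)
obs 6: x=5 → posterior Gamma(23, 31/4)
obs 7: x=4 → posterior Gamma(27, 35/4)
obs 8: x=4 → posterior Gamma(31, 39/4)
obs 9: x=1 → posterior Gamma(32, 43/4)
obs 10: x=2 → posterior Gamma(34, 47/4)
obs 11: x=5 → posterior Gamma(39, 51/4)
obs 12: x=6 → posterior Gamma(45, 55/4)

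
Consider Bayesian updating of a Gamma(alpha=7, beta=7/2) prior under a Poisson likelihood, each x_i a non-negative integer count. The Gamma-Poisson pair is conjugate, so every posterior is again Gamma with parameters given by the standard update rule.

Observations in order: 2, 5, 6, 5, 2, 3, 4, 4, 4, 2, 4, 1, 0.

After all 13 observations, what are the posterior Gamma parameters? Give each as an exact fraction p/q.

alpha=49, beta=33/2

obs 1: x=2 → posterior Gamma(9, 9/2)
obs 2: x=5 → posterior Gamma(14, 11/2)
obs 3: x=6 → posterior Gamma(20, 13/2)
obs 4: x=5 → posterior Gamma(25, 15/2)
obs 5: x=2 → posterior Gamma(27, 17/2)
obs 6: x=3 → posterior Gamma(30, 19/2)
obs 7: x=4 → posterior Gamma(34, 21/2)
obs 8: x=4 → posterior Gamma(38, 23/2)
obs 9: x=4 → posterior Gamma(42, 25/2)
obs 10: x=2 → posterior Gamma(44, 27/2)
obs 11: x=4 → posterior Gamma(48, 29/2)
obs 12: x=1 → posterior Gamma(49, 31/2)
obs 13: x=0 → posterior Gamma(49, 33/2)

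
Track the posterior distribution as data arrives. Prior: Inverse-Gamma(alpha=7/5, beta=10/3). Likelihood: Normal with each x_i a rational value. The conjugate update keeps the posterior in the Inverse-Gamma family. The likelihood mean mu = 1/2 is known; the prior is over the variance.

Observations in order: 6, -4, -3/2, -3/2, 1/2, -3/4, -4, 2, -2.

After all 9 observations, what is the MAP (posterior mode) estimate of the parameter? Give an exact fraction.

obs 1: x=6 → posterior Inverse-Gamma(19/10, 443/24)
obs 2: x=-4 → posterior Inverse-Gamma(12/5, 343/12)
obs 3: x=-3/2 → posterior Inverse-Gamma(29/10, 367/12)
obs 4: x=-3/2 → posterior Inverse-Gamma(17/5, 391/12)
obs 5: x=1/2 → posterior Inverse-Gamma(39/10, 391/12)
obs 6: x=-3/4 → posterior Inverse-Gamma(22/5, 3203/96)
obs 7: x=-4 → posterior Inverse-Gamma(49/10, 4175/96)
obs 8: x=2 → posterior Inverse-Gamma(27/5, 4283/96)
obs 9: x=-2 → posterior Inverse-Gamma(59/10, 4583/96)

22915/3312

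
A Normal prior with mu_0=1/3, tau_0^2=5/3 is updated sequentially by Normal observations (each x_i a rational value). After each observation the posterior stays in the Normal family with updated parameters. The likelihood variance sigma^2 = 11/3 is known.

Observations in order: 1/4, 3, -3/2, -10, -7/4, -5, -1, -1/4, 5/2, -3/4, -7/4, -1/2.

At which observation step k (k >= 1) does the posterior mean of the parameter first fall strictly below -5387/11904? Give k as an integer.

obs 1: x=1/4 → posterior Normal(59/192, 55/48)
obs 2: x=3 → posterior Normal(239/252, 55/63)
obs 3: x=-3/2 → posterior Normal(149/312, 55/78)
obs 4: x=-10 → posterior Normal(-451/372, 55/93)
obs 5: x=-7/4 → posterior Normal(-139/108, 55/108)
obs 6: x=-5 → posterior Normal(-214/123, 55/123)
obs 7: x=-1 → posterior Normal(-229/138, 55/138)
obs 8: x=-1/4 → posterior Normal(-931/612, 55/153)
obs 9: x=5/2 → posterior Normal(-781/672, 55/168)
obs 10: x=-3/4 → posterior Normal(-413/366, 55/183)
obs 11: x=-7/4 → posterior Normal(-931/792, 5/18)
obs 12: x=-1/2 → posterior Normal(-961/852, 55/213)

k = 4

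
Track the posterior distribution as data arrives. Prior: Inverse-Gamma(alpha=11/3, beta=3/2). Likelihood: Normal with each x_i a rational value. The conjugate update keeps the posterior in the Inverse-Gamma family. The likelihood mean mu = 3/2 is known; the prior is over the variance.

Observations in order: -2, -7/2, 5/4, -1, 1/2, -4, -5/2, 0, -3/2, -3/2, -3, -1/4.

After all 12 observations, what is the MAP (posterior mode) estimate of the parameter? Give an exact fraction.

obs 1: x=-2 → posterior Inverse-Gamma(25/6, 61/8)
obs 2: x=-7/2 → posterior Inverse-Gamma(14/3, 161/8)
obs 3: x=5/4 → posterior Inverse-Gamma(31/6, 645/32)
obs 4: x=-1 → posterior Inverse-Gamma(17/3, 745/32)
obs 5: x=1/2 → posterior Inverse-Gamma(37/6, 761/32)
obs 6: x=-4 → posterior Inverse-Gamma(20/3, 1245/32)
obs 7: x=-5/2 → posterior Inverse-Gamma(43/6, 1501/32)
obs 8: x=0 → posterior Inverse-Gamma(23/3, 1537/32)
obs 9: x=-3/2 → posterior Inverse-Gamma(49/6, 1681/32)
obs 10: x=-3/2 → posterior Inverse-Gamma(26/3, 1825/32)
obs 11: x=-3 → posterior Inverse-Gamma(55/6, 2149/32)
obs 12: x=-1/4 → posterior Inverse-Gamma(29/3, 1099/16)

3297/512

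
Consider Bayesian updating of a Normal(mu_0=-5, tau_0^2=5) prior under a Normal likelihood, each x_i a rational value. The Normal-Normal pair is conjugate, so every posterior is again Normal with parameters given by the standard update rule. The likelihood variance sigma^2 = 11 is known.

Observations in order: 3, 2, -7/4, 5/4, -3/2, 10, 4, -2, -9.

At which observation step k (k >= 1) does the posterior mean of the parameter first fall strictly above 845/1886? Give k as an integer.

k = 7

obs 1: x=3 → posterior Normal(-5/2, 55/16)
obs 2: x=2 → posterior Normal(-10/7, 55/21)
obs 3: x=-7/4 → posterior Normal(-155/104, 55/26)
obs 4: x=5/4 → posterior Normal(-65/62, 55/31)
obs 5: x=-3/2 → posterior Normal(-10/9, 55/36)
obs 6: x=10 → posterior Normal(10/41, 55/41)
obs 7: x=4 → posterior Normal(15/23, 55/46)
obs 8: x=-2 → posterior Normal(20/51, 55/51)
obs 9: x=-9 → posterior Normal(-25/56, 55/56)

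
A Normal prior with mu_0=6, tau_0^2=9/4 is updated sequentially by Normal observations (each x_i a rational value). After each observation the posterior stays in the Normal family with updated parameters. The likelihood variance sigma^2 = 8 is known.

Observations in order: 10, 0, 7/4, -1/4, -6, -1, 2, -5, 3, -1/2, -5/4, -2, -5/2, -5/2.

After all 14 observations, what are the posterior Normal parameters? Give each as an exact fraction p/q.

obs 1: x=10 → posterior Normal(282/41, 72/41)
obs 2: x=0 → posterior Normal(141/25, 36/25)
obs 3: x=7/4 → posterior Normal(1191/236, 72/59)
obs 4: x=-1/4 → posterior Normal(591/136, 18/17)
obs 5: x=-6 → posterior Normal(69/22, 72/77)
obs 6: x=-1 → posterior Normal(465/172, 36/43)
obs 7: x=2 → posterior Normal(501/190, 72/95)
obs 8: x=-5 → posterior Normal(411/208, 9/13)
obs 9: x=3 → posterior Normal(465/226, 72/113)
obs 10: x=-1/2 → posterior Normal(114/61, 36/61)
obs 11: x=-5/4 → posterior Normal(867/524, 72/131)
obs 12: x=-2 → posterior Normal(159/112, 18/35)
obs 13: x=-5/2 → posterior Normal(705/596, 72/149)
obs 14: x=-5/2 → posterior Normal(615/632, 36/79)

mu_0=615/632, tau_0^2=36/79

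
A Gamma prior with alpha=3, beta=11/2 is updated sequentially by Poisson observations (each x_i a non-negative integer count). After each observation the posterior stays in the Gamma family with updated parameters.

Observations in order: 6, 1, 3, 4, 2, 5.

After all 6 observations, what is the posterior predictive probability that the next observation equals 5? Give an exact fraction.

obs 1: x=6 → posterior Gamma(9, 13/2)
obs 2: x=1 → posterior Gamma(10, 15/2)
obs 3: x=3 → posterior Gamma(13, 17/2)
obs 4: x=4 → posterior Gamma(17, 19/2)
obs 5: x=2 → posterior Gamma(19, 21/2)
obs 6: x=5 → posterior Gamma(24, 23/2)

302073888547687771385199939791117244672/6938893903907228377647697925567626953125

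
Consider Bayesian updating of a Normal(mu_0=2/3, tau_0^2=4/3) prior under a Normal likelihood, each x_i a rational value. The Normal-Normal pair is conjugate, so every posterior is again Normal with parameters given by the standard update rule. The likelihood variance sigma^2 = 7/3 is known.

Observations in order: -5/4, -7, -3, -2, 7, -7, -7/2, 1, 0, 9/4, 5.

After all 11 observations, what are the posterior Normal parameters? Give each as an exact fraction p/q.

mu_0=-88/153, tau_0^2=28/153

obs 1: x=-5/4 → posterior Normal(-1/33, 28/33)
obs 2: x=-7 → posterior Normal(-17/9, 28/45)
obs 3: x=-3 → posterior Normal(-121/57, 28/57)
obs 4: x=-2 → posterior Normal(-145/69, 28/69)
obs 5: x=7 → posterior Normal(-61/81, 28/81)
obs 6: x=-7 → posterior Normal(-145/93, 28/93)
obs 7: x=-7/2 → posterior Normal(-187/105, 4/15)
obs 8: x=1 → posterior Normal(-175/117, 28/117)
obs 9: x=0 → posterior Normal(-175/129, 28/129)
obs 10: x=9/4 → posterior Normal(-148/141, 28/141)
obs 11: x=5 → posterior Normal(-88/153, 28/153)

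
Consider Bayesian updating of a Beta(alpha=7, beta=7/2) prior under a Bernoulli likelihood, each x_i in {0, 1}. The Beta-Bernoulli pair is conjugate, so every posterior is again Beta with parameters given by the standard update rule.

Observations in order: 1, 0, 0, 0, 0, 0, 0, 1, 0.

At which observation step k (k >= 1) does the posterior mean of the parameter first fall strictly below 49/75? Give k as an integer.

k = 2

obs 1: x=1 → posterior Beta(8, 7/2)
obs 2: x=0 → posterior Beta(8, 9/2)
obs 3: x=0 → posterior Beta(8, 11/2)
obs 4: x=0 → posterior Beta(8, 13/2)
obs 5: x=0 → posterior Beta(8, 15/2)
obs 6: x=0 → posterior Beta(8, 17/2)
obs 7: x=0 → posterior Beta(8, 19/2)
obs 8: x=1 → posterior Beta(9, 19/2)
obs 9: x=0 → posterior Beta(9, 21/2)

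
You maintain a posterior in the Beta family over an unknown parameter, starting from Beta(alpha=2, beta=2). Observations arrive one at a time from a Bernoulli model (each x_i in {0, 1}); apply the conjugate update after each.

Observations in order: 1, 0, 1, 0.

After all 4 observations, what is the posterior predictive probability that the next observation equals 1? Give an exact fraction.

obs 1: x=1 → posterior Beta(3, 2)
obs 2: x=0 → posterior Beta(3, 3)
obs 3: x=1 → posterior Beta(4, 3)
obs 4: x=0 → posterior Beta(4, 4)

1/2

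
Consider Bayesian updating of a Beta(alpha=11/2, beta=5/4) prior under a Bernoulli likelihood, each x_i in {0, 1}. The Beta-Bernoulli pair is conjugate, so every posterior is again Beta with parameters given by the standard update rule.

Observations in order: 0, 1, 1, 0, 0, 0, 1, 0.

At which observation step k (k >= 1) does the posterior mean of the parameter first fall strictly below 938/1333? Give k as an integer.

k = 4

obs 1: x=0 → posterior Beta(11/2, 9/4)
obs 2: x=1 → posterior Beta(13/2, 9/4)
obs 3: x=1 → posterior Beta(15/2, 9/4)
obs 4: x=0 → posterior Beta(15/2, 13/4)
obs 5: x=0 → posterior Beta(15/2, 17/4)
obs 6: x=0 → posterior Beta(15/2, 21/4)
obs 7: x=1 → posterior Beta(17/2, 21/4)
obs 8: x=0 → posterior Beta(17/2, 25/4)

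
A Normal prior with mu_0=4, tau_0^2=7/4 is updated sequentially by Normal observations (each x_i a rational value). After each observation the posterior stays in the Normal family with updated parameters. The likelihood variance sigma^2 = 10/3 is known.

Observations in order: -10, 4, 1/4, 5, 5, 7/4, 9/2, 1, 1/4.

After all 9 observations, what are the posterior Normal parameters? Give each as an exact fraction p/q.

obs 1: x=-10 → posterior Normal(-50/61, 70/61)
obs 2: x=4 → posterior Normal(17/41, 35/41)
obs 3: x=1/4 → posterior Normal(157/412, 70/103)
obs 4: x=5 → posterior Normal(577/496, 35/62)
obs 5: x=5 → posterior Normal(997/580, 14/29)
obs 6: x=7/4 → posterior Normal(143/83, 35/83)
obs 7: x=9/2 → posterior Normal(761/374, 70/187)
obs 8: x=1 → posterior Normal(803/416, 35/104)
obs 9: x=1/4 → posterior Normal(1627/916, 70/229)

mu_0=1627/916, tau_0^2=70/229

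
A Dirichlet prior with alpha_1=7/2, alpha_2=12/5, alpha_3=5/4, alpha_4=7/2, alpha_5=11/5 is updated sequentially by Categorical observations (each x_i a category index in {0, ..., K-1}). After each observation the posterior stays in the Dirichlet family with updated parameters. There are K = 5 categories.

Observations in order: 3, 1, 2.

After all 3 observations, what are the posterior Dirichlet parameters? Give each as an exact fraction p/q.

obs 1: x=3 → posterior Dirichlet(7/2, 12/5, 5/4, 9/2, 11/5)
obs 2: x=1 → posterior Dirichlet(7/2, 17/5, 5/4, 9/2, 11/5)
obs 3: x=2 → posterior Dirichlet(7/2, 17/5, 9/4, 9/2, 11/5)

alpha_1=7/2, alpha_2=17/5, alpha_3=9/4, alpha_4=9/2, alpha_5=11/5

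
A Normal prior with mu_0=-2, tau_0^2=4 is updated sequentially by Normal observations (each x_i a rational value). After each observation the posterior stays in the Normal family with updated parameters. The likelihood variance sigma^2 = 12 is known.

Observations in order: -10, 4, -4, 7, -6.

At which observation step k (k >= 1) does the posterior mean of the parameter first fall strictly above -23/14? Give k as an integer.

obs 1: x=-10 → posterior Normal(-4, 3)
obs 2: x=4 → posterior Normal(-12/5, 12/5)
obs 3: x=-4 → posterior Normal(-8/3, 2)
obs 4: x=7 → posterior Normal(-9/7, 12/7)
obs 5: x=-6 → posterior Normal(-15/8, 3/2)

k = 4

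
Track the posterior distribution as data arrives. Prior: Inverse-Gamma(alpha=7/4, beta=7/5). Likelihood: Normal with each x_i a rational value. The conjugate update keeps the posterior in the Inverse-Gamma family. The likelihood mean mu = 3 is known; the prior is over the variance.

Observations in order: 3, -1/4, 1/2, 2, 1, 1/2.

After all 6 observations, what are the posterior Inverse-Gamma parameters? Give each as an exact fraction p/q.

obs 1: x=3 → posterior Inverse-Gamma(9/4, 7/5)
obs 2: x=-1/4 → posterior Inverse-Gamma(11/4, 1069/160)
obs 3: x=1/2 → posterior Inverse-Gamma(13/4, 1569/160)
obs 4: x=2 → posterior Inverse-Gamma(15/4, 1649/160)
obs 5: x=1 → posterior Inverse-Gamma(17/4, 1969/160)
obs 6: x=1/2 → posterior Inverse-Gamma(19/4, 2469/160)

alpha=19/4, beta=2469/160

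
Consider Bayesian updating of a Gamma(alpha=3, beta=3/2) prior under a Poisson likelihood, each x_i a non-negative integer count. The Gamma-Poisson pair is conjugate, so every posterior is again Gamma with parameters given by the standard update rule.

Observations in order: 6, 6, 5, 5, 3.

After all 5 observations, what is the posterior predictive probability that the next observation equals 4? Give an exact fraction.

1560959298034471350123058950704698448/8628797665479783900082111358642578125

obs 1: x=6 → posterior Gamma(9, 5/2)
obs 2: x=6 → posterior Gamma(15, 7/2)
obs 3: x=5 → posterior Gamma(20, 9/2)
obs 4: x=5 → posterior Gamma(25, 11/2)
obs 5: x=3 → posterior Gamma(28, 13/2)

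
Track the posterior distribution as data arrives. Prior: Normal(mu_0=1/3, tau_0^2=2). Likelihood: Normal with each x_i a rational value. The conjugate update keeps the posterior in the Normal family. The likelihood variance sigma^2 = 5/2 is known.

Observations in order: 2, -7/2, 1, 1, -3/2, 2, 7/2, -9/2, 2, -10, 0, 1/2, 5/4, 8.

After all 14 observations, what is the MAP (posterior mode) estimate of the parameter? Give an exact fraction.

26/183

obs 1: x=2 → posterior Normal(29/27, 10/9)
obs 2: x=-7/2 → posterior Normal(-1/3, 10/13)
obs 3: x=1 → posterior Normal(-1/51, 10/17)
obs 4: x=1 → posterior Normal(11/63, 10/21)
obs 5: x=-3/2 → posterior Normal(-7/75, 2/5)
obs 6: x=2 → posterior Normal(17/87, 10/29)
obs 7: x=7/2 → posterior Normal(59/99, 10/33)
obs 8: x=-9/2 → posterior Normal(5/111, 10/37)
obs 9: x=2 → posterior Normal(29/123, 10/41)
obs 10: x=-10 → posterior Normal(-91/135, 2/9)
obs 11: x=0 → posterior Normal(-13/21, 10/49)
obs 12: x=1/2 → posterior Normal(-85/159, 10/53)
obs 13: x=5/4 → posterior Normal(-70/171, 10/57)
obs 14: x=8 → posterior Normal(26/183, 10/61)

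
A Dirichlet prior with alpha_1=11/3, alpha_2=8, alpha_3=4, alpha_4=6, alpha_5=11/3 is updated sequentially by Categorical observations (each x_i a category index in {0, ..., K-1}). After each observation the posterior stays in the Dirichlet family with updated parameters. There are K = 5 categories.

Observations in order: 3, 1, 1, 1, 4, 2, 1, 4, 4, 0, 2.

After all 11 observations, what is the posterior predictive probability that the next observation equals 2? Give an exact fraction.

obs 1: x=3 → posterior Dirichlet(11/3, 8, 4, 7, 11/3)
obs 2: x=1 → posterior Dirichlet(11/3, 9, 4, 7, 11/3)
obs 3: x=1 → posterior Dirichlet(11/3, 10, 4, 7, 11/3)
obs 4: x=1 → posterior Dirichlet(11/3, 11, 4, 7, 11/3)
obs 5: x=4 → posterior Dirichlet(11/3, 11, 4, 7, 14/3)
obs 6: x=2 → posterior Dirichlet(11/3, 11, 5, 7, 14/3)
obs 7: x=1 → posterior Dirichlet(11/3, 12, 5, 7, 14/3)
obs 8: x=4 → posterior Dirichlet(11/3, 12, 5, 7, 17/3)
obs 9: x=4 → posterior Dirichlet(11/3, 12, 5, 7, 20/3)
obs 10: x=0 → posterior Dirichlet(14/3, 12, 5, 7, 20/3)
obs 11: x=2 → posterior Dirichlet(14/3, 12, 6, 7, 20/3)

18/109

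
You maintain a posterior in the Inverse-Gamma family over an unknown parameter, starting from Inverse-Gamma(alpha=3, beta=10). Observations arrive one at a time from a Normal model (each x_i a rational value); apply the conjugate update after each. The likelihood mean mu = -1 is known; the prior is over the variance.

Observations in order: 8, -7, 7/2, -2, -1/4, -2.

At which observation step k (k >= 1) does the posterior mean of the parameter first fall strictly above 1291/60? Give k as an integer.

k = 2

obs 1: x=8 → posterior Inverse-Gamma(7/2, 101/2)
obs 2: x=-7 → posterior Inverse-Gamma(4, 137/2)
obs 3: x=7/2 → posterior Inverse-Gamma(9/2, 629/8)
obs 4: x=-2 → posterior Inverse-Gamma(5, 633/8)
obs 5: x=-1/4 → posterior Inverse-Gamma(11/2, 2541/32)
obs 6: x=-2 → posterior Inverse-Gamma(6, 2557/32)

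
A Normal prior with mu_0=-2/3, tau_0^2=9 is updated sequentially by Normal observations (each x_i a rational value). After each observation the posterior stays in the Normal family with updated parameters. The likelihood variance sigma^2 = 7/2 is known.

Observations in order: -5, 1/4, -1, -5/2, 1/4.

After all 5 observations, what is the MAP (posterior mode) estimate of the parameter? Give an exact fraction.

-446/291

obs 1: x=-5 → posterior Normal(-284/75, 63/25)
obs 2: x=1/4 → posterior Normal(-541/258, 63/43)
obs 3: x=-1 → posterior Normal(-649/366, 63/61)
obs 4: x=-5/2 → posterior Normal(-919/474, 63/79)
obs 5: x=1/4 → posterior Normal(-446/291, 63/97)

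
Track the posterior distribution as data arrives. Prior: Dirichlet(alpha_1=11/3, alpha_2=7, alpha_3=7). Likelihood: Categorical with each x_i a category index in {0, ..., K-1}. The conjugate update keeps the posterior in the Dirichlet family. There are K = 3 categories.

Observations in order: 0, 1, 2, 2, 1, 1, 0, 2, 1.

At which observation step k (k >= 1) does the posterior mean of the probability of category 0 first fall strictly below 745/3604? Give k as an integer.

obs 1: x=0 → posterior Dirichlet(14/3, 7, 7)
obs 2: x=1 → posterior Dirichlet(14/3, 8, 7)
obs 3: x=2 → posterior Dirichlet(14/3, 8, 8)
obs 4: x=2 → posterior Dirichlet(14/3, 8, 9)
obs 5: x=1 → posterior Dirichlet(14/3, 9, 9)
obs 6: x=1 → posterior Dirichlet(14/3, 10, 9)
obs 7: x=0 → posterior Dirichlet(17/3, 10, 9)
obs 8: x=2 → posterior Dirichlet(17/3, 10, 10)
obs 9: x=1 → posterior Dirichlet(17/3, 11, 10)

k = 5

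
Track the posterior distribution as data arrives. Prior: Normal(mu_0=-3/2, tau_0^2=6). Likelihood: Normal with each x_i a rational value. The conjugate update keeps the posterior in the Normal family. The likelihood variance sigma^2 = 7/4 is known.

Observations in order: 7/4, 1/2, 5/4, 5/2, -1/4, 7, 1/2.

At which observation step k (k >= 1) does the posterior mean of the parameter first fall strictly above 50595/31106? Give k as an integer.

k = 6

obs 1: x=7/4 → posterior Normal(63/62, 42/31)
obs 2: x=1/2 → posterior Normal(87/110, 42/55)
obs 3: x=5/4 → posterior Normal(147/158, 42/79)
obs 4: x=5/2 → posterior Normal(267/206, 42/103)
obs 5: x=-1/4 → posterior Normal(255/254, 42/127)
obs 6: x=7 → posterior Normal(591/302, 42/151)
obs 7: x=1/2 → posterior Normal(123/70, 6/25)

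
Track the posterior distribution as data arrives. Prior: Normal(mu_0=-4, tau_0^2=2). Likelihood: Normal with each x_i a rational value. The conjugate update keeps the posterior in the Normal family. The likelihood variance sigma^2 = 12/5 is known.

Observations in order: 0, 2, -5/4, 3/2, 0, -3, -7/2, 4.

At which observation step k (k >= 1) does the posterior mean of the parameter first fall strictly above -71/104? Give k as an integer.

k = 4

obs 1: x=0 → posterior Normal(-24/11, 12/11)
obs 2: x=2 → posterior Normal(-7/8, 3/4)
obs 3: x=-5/4 → posterior Normal(-27/28, 4/7)
obs 4: x=3/2 → posterior Normal(-51/104, 6/13)
obs 5: x=0 → posterior Normal(-51/124, 12/31)
obs 6: x=-3 → posterior Normal(-37/48, 1/3)
obs 7: x=-7/2 → posterior Normal(-181/164, 12/41)
obs 8: x=4 → posterior Normal(-101/184, 6/23)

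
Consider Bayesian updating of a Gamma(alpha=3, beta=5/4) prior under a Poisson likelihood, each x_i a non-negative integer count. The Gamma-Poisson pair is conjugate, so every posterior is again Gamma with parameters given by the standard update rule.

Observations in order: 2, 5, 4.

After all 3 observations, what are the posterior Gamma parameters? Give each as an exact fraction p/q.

alpha=14, beta=17/4

obs 1: x=2 → posterior Gamma(5, 9/4)
obs 2: x=5 → posterior Gamma(10, 13/4)
obs 3: x=4 → posterior Gamma(14, 17/4)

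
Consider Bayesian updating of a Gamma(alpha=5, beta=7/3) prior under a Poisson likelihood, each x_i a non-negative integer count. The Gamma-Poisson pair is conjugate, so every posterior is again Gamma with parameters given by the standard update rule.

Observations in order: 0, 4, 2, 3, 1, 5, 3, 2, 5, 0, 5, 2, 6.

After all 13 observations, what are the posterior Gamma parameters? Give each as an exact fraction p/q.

alpha=43, beta=46/3

obs 1: x=0 → posterior Gamma(5, 10/3)
obs 2: x=4 → posterior Gamma(9, 13/3)
obs 3: x=2 → posterior Gamma(11, 16/3)
obs 4: x=3 → posterior Gamma(14, 19/3)
obs 5: x=1 → posterior Gamma(15, 22/3)
obs 6: x=5 → posterior Gamma(20, 25/3)
obs 7: x=3 → posterior Gamma(23, 28/3)
obs 8: x=2 → posterior Gamma(25, 31/3)
obs 9: x=5 → posterior Gamma(30, 34/3)
obs 10: x=0 → posterior Gamma(30, 37/3)
obs 11: x=5 → posterior Gamma(35, 40/3)
obs 12: x=2 → posterior Gamma(37, 43/3)
obs 13: x=6 → posterior Gamma(43, 46/3)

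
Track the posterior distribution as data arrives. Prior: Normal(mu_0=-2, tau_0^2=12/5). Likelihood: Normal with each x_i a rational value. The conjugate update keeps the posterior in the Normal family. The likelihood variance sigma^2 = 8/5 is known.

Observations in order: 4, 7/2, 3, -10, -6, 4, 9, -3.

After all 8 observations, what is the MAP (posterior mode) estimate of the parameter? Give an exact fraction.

19/52

obs 1: x=4 → posterior Normal(8/5, 24/25)
obs 2: x=7/2 → posterior Normal(37/16, 3/5)
obs 3: x=3 → posterior Normal(5/2, 24/55)
obs 4: x=-10 → posterior Normal(-5/28, 12/35)
obs 5: x=-6 → posterior Normal(-41/34, 24/85)
obs 6: x=4 → posterior Normal(-17/40, 6/25)
obs 7: x=9 → posterior Normal(37/46, 24/115)
obs 8: x=-3 → posterior Normal(19/52, 12/65)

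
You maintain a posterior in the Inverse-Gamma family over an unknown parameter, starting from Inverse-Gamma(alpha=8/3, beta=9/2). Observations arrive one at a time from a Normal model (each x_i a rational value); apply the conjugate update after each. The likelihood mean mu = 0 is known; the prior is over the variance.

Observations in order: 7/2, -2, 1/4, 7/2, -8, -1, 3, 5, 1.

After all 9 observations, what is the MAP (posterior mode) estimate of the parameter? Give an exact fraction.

obs 1: x=7/2 → posterior Inverse-Gamma(19/6, 85/8)
obs 2: x=-2 → posterior Inverse-Gamma(11/3, 101/8)
obs 3: x=1/4 → posterior Inverse-Gamma(25/6, 405/32)
obs 4: x=7/2 → posterior Inverse-Gamma(14/3, 601/32)
obs 5: x=-8 → posterior Inverse-Gamma(31/6, 1625/32)
obs 6: x=-1 → posterior Inverse-Gamma(17/3, 1641/32)
obs 7: x=3 → posterior Inverse-Gamma(37/6, 1785/32)
obs 8: x=5 → posterior Inverse-Gamma(20/3, 2185/32)
obs 9: x=1 → posterior Inverse-Gamma(43/6, 2201/32)

6603/784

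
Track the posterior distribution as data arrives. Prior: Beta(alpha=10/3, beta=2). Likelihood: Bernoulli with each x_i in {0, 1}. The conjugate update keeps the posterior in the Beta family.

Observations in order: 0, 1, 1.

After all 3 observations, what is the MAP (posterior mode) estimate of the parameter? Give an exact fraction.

obs 1: x=0 → posterior Beta(10/3, 3)
obs 2: x=1 → posterior Beta(13/3, 3)
obs 3: x=1 → posterior Beta(16/3, 3)

13/19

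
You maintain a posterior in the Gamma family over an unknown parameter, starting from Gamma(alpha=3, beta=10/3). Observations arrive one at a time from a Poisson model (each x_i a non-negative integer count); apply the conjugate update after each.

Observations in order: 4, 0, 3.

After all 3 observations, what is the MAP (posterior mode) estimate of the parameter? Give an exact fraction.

27/19

obs 1: x=4 → posterior Gamma(7, 13/3)
obs 2: x=0 → posterior Gamma(7, 16/3)
obs 3: x=3 → posterior Gamma(10, 19/3)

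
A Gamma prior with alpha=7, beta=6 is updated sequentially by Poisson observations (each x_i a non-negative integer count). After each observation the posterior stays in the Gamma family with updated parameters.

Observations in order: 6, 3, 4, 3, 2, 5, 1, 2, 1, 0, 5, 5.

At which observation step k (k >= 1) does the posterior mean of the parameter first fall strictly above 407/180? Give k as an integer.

obs 1: x=6 → posterior Gamma(13, 7)
obs 2: x=3 → posterior Gamma(16, 8)
obs 3: x=4 → posterior Gamma(20, 9)
obs 4: x=3 → posterior Gamma(23, 10)
obs 5: x=2 → posterior Gamma(25, 11)
obs 6: x=5 → posterior Gamma(30, 12)
obs 7: x=1 → posterior Gamma(31, 13)
obs 8: x=2 → posterior Gamma(33, 14)
obs 9: x=1 → posterior Gamma(34, 15)
obs 10: x=0 → posterior Gamma(34, 16)
obs 11: x=5 → posterior Gamma(39, 17)
obs 12: x=5 → posterior Gamma(44, 18)

k = 4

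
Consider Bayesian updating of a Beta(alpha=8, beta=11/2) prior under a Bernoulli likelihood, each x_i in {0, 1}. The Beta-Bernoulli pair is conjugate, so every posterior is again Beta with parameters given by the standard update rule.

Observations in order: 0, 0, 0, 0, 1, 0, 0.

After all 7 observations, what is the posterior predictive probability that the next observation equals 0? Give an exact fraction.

23/41

obs 1: x=0 → posterior Beta(8, 13/2)
obs 2: x=0 → posterior Beta(8, 15/2)
obs 3: x=0 → posterior Beta(8, 17/2)
obs 4: x=0 → posterior Beta(8, 19/2)
obs 5: x=1 → posterior Beta(9, 19/2)
obs 6: x=0 → posterior Beta(9, 21/2)
obs 7: x=0 → posterior Beta(9, 23/2)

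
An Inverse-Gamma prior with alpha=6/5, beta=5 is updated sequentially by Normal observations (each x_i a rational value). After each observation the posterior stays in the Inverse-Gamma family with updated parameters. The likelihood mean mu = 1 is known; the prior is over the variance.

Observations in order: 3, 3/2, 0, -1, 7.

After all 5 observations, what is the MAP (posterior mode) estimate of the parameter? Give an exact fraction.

obs 1: x=3 → posterior Inverse-Gamma(17/10, 7)
obs 2: x=3/2 → posterior Inverse-Gamma(11/5, 57/8)
obs 3: x=0 → posterior Inverse-Gamma(27/10, 61/8)
obs 4: x=-1 → posterior Inverse-Gamma(16/5, 77/8)
obs 5: x=7 → posterior Inverse-Gamma(37/10, 221/8)

1105/188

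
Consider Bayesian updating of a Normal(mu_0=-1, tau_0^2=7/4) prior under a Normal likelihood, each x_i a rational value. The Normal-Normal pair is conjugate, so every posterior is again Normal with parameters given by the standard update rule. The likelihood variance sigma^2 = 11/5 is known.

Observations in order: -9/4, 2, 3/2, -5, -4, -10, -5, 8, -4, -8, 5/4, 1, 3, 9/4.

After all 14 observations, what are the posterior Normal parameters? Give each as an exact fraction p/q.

mu_0=-957/712, tau_0^2=77/534

obs 1: x=-9/4 → posterior Normal(-491/316, 77/79)
obs 2: x=2 → posterior Normal(-211/456, 77/114)
obs 3: x=3/2 → posterior Normal(-1/596, 77/149)
obs 4: x=-5 → posterior Normal(-701/736, 77/184)
obs 5: x=-4 → posterior Normal(-1261/876, 77/219)
obs 6: x=-10 → posterior Normal(-2661/1016, 77/254)
obs 7: x=-5 → posterior Normal(-3361/1156, 77/289)
obs 8: x=8 → posterior Normal(-83/48, 77/324)
obs 9: x=-4 → posterior Normal(-2801/1436, 77/359)
obs 10: x=-8 → posterior Normal(-3921/1576, 77/394)
obs 11: x=5/4 → posterior Normal(-1873/858, 7/39)
obs 12: x=1 → posterior Normal(-1803/928, 77/464)
obs 13: x=3 → posterior Normal(-1593/998, 77/499)
obs 14: x=9/4 → posterior Normal(-957/712, 77/534)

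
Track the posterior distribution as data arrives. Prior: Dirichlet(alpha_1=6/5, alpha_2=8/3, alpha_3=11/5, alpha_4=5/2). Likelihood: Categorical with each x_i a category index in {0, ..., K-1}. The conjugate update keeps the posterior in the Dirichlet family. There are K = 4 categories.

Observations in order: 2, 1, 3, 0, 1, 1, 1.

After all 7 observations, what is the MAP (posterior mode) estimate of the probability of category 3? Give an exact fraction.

obs 1: x=2 → posterior Dirichlet(6/5, 8/3, 16/5, 5/2)
obs 2: x=1 → posterior Dirichlet(6/5, 11/3, 16/5, 5/2)
obs 3: x=3 → posterior Dirichlet(6/5, 11/3, 16/5, 7/2)
obs 4: x=0 → posterior Dirichlet(11/5, 11/3, 16/5, 7/2)
obs 5: x=1 → posterior Dirichlet(11/5, 14/3, 16/5, 7/2)
obs 6: x=1 → posterior Dirichlet(11/5, 17/3, 16/5, 7/2)
obs 7: x=1 → posterior Dirichlet(11/5, 20/3, 16/5, 7/2)

75/347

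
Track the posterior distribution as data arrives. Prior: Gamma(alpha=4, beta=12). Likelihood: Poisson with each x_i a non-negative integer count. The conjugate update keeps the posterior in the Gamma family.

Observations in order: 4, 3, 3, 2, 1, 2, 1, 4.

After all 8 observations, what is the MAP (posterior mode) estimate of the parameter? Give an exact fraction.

23/20

obs 1: x=4 → posterior Gamma(8, 13)
obs 2: x=3 → posterior Gamma(11, 14)
obs 3: x=3 → posterior Gamma(14, 15)
obs 4: x=2 → posterior Gamma(16, 16)
obs 5: x=1 → posterior Gamma(17, 17)
obs 6: x=2 → posterior Gamma(19, 18)
obs 7: x=1 → posterior Gamma(20, 19)
obs 8: x=4 → posterior Gamma(24, 20)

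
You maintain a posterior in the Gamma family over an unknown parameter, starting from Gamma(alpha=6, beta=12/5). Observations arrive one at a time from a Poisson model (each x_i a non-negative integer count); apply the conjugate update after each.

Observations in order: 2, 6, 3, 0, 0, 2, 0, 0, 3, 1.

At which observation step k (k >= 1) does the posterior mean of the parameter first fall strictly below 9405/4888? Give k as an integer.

k = 8

obs 1: x=2 → posterior Gamma(8, 17/5)
obs 2: x=6 → posterior Gamma(14, 22/5)
obs 3: x=3 → posterior Gamma(17, 27/5)
obs 4: x=0 → posterior Gamma(17, 32/5)
obs 5: x=0 → posterior Gamma(17, 37/5)
obs 6: x=2 → posterior Gamma(19, 42/5)
obs 7: x=0 → posterior Gamma(19, 47/5)
obs 8: x=0 → posterior Gamma(19, 52/5)
obs 9: x=3 → posterior Gamma(22, 57/5)
obs 10: x=1 → posterior Gamma(23, 62/5)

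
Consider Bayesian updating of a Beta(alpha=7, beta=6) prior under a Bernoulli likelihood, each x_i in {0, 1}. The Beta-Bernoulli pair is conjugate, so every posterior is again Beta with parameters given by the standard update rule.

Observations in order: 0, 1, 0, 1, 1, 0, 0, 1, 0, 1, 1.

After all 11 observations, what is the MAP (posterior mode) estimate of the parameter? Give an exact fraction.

6/11

obs 1: x=0 → posterior Beta(7, 7)
obs 2: x=1 → posterior Beta(8, 7)
obs 3: x=0 → posterior Beta(8, 8)
obs 4: x=1 → posterior Beta(9, 8)
obs 5: x=1 → posterior Beta(10, 8)
obs 6: x=0 → posterior Beta(10, 9)
obs 7: x=0 → posterior Beta(10, 10)
obs 8: x=1 → posterior Beta(11, 10)
obs 9: x=0 → posterior Beta(11, 11)
obs 10: x=1 → posterior Beta(12, 11)
obs 11: x=1 → posterior Beta(13, 11)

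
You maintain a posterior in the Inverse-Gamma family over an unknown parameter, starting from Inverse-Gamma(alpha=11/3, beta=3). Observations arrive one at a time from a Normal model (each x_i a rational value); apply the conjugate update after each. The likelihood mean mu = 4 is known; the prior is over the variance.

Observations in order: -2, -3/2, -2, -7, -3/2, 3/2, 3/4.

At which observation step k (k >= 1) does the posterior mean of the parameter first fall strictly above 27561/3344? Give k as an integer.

k = 2

obs 1: x=-2 → posterior Inverse-Gamma(25/6, 21)
obs 2: x=-3/2 → posterior Inverse-Gamma(14/3, 289/8)
obs 3: x=-2 → posterior Inverse-Gamma(31/6, 433/8)
obs 4: x=-7 → posterior Inverse-Gamma(17/3, 917/8)
obs 5: x=-3/2 → posterior Inverse-Gamma(37/6, 519/4)
obs 6: x=3/2 → posterior Inverse-Gamma(20/3, 1063/8)
obs 7: x=3/4 → posterior Inverse-Gamma(43/6, 4421/32)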